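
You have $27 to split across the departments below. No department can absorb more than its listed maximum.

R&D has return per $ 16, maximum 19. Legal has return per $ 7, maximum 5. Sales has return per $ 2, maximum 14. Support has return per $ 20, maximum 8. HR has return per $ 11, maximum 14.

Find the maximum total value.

464

Order the departments by return per $: Support 20 > R&D 16 > HR 11 > Legal 7 > Sales 2.
Give Support 8 to hit its cap of 8 → 19 left.
R&D takes 19 to reach its cap of 19 → 0 left.
Total = 16×19 + 20×8 = 464.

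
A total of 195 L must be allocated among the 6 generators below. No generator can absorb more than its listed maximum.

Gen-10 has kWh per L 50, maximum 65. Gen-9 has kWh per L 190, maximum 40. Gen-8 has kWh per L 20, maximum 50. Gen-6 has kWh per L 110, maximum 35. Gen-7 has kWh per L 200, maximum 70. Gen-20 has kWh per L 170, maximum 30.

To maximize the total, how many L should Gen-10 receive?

20

Highest kWh per L first: Gen-7 200 > Gen-9 190 > Gen-20 170 > Gen-6 110 > Gen-10 50 > Gen-8 20.
Give Gen-7 70 to hit its cap of 70 — 125 left.
Gen-9 takes 40 to reach its cap of 40 — 85 left.
Gen-20 takes 30 to reach its cap of 30 — 55 left.
Gen-6 takes 35 to reach its cap of 35 — 20 left.
Gen-10: +20 (room for 65) → 20. Pool exhausted.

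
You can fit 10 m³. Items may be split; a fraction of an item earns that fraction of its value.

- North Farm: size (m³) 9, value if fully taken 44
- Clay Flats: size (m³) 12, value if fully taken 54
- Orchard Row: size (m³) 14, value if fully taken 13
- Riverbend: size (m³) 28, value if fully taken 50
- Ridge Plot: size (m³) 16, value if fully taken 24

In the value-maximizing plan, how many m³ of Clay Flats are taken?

Rank by value-to-size ratio: North Farm 44/9≈4.89, Clay Flats 54/12≈4.5, Riverbend 50/28≈1.79, Ridge Plot 24/16≈1.5, Orchard Row 13/14≈0.929.
Take all of North Farm (9 m³, value 44) ; 1 m³ left.
1 m³ left: a 1/12 share of Clay Flats gives 54×1/12 = 4.5.

1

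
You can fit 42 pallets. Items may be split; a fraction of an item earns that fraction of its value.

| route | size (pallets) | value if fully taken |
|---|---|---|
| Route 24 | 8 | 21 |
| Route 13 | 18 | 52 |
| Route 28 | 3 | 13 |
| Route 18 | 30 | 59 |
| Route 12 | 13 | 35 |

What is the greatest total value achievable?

Sort by value density: Route 28 13/3≈4.33, Route 13 52/18≈2.89, Route 12 35/13≈2.69, Route 24 21/8≈2.62, Route 18 59/30≈1.97.
Route 28: take in full, 3 pallets for value 13 — 39 left.
Take all of Route 13 (18 pallets, value 52) — 21 pallets left.
Route 12: take in full, 13 pallets for value 35 — 8 left.
Take all of Route 24 (8 pallets, value 21) — 0 pallets left.
Total value = 121.

121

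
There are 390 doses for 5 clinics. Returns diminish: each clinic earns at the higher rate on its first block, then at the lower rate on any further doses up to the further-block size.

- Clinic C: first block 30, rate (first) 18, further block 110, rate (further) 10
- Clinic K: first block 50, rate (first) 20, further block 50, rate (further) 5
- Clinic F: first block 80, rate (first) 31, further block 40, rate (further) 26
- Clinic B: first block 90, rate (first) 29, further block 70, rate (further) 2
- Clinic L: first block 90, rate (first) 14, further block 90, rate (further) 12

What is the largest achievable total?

Treat each block as its own option and order by rate: Clinic F/tier1 31 > Clinic B/tier1 29 > Clinic F/tier2 26 > Clinic K/tier1 20 > Clinic C/tier1 18 > Clinic L/tier1 14 > Clinic L/tier2 12 > Clinic C/tier2 10 > Clinic K/tier2 5 > Clinic B/tier2 2.
Clinic F/tier1 (31): +80 — 310 left.
Clinic B tier1 at 29: fill all 90 — 220 left.
Clinic F tier2 at 26: fill all 40 — 180 left.
Fill Clinic K tier1 block (50 at 20) — 130 left.
Fill Clinic C tier1 block (30 at 18) — 100 left.
Fill Clinic L tier1 block (90 at 14) — 10 left.
Clinic L/tier2: +10 of 90 at 12; pool empty.
Total = 31×80 + 29×90 + 26×40 + 20×50 + 18×30 + 14×90 + 12×10 = 9050.

9050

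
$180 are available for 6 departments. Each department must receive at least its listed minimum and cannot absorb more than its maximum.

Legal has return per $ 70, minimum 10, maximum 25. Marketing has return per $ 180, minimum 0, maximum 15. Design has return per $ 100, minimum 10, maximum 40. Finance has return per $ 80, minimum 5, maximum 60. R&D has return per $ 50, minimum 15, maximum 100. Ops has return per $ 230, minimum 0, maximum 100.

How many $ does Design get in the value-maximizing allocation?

Meeting every minimum uses 10+0+10+5+15+0 = 40 $, leaving 140.
Order the departments by return per $: Ops 230 > Marketing 180 > Design 100 > Finance 80 > Legal 70 > R&D 50.
Ops: +100 to 100 (cap) — 40 left.
Marketing takes 15 more to reach its cap of 15 — 25 left.
Design: +25 (room for 30) → 35. Pool exhausted.

35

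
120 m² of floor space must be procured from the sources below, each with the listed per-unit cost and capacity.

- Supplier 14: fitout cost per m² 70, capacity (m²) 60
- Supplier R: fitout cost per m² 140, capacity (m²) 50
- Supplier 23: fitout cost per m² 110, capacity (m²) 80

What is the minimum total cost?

10800

Fill from the cheapest source first.
Take 60 from Supplier 14 at 70 ; need 60 more.
Take 60 from Supplier 23 at 110 to finish.
Supplier R: unused.
Cost = 60×70 + 60×110 = 10800.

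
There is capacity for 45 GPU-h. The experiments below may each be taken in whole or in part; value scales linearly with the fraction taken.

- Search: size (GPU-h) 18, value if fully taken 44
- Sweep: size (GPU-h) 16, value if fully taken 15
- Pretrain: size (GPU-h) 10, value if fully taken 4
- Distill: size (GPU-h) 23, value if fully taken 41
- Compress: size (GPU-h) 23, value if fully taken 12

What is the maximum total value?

88.75

Rank by value-to-size ratio: Search 44/18≈2.44, Distill 41/23≈1.78, Sweep 15/16≈0.938, Compress 12/23≈0.522, Pretrain 4/10≈0.4.
All 18 GPU-h of Search fit (value 44) → 27 remain.
All 23 GPU-h of Distill fit (value 41) → 4 remain.
Only 4 GPU-h remain; take 4/16 of Sweep for value 15×4/16 = 3.75.
Total value = 88.75.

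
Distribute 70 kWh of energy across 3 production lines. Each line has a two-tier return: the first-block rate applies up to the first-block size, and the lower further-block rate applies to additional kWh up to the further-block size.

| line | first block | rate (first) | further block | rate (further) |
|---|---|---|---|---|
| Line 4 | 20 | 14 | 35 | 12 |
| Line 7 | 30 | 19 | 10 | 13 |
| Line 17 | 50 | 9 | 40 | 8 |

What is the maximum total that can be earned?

Rank every tier by rate: Line 7/tier1 19 > Line 4/tier1 14 > Line 7/tier2 13 > Line 4/tier2 12 > Line 17/tier1 9 > Line 17/tier2 8.
Line 7/tier1 (19): +30 ; 40 left.
Fill Line 4 tier1 block (20 at 14) ; 20 left.
Fill Line 7 tier2 block (10 at 13) ; 10 left.
Line 4 tier2 at 12: only 10 left, fill 10.
Total = 19×30 + 14×20 + 13×10 + 12×10 = 1100.

1100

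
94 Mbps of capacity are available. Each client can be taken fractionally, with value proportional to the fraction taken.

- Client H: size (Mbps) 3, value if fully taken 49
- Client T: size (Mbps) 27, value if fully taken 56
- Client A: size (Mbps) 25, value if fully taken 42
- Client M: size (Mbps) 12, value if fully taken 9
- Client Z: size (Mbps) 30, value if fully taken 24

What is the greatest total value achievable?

Rank by value-to-size ratio: Client H 49/3≈16.3, Client T 56/27≈2.07, Client A 42/25≈1.68, Client Z 24/30≈0.8, Client M 9/12≈0.75.
Client H: take in full, 3 Mbps for value 49 ; 91 left.
Take all of Client T (27 Mbps, value 56) ; 64 Mbps left.
All 25 Mbps of Client A fit (value 42) ; 39 remain.
All 30 Mbps of Client Z fit (value 24) ; 9 remain.
9 Mbps left: a 9/12 share of Client M gives 9×9/12 = 6.75.
Total value = 177.75.

177.75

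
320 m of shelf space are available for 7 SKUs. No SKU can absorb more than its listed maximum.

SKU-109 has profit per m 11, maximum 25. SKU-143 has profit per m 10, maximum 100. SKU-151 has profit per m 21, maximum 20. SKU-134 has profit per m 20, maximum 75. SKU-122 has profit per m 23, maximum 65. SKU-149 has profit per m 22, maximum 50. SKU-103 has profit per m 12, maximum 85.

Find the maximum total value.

Highest profit per m first: SKU-122 23 > SKU-149 22 > SKU-151 21 > SKU-134 20 > SKU-103 12 > SKU-109 11 > SKU-143 10.
SKU-122: +65 to 65 (cap) — 255 left.
Give SKU-149 50 to hit its cap of 50 — 205 left.
SKU-151: +20 to 20 (cap) — 185 left.
SKU-134: +75 to 75 (cap) — 110 left.
SKU-103: +85 to 85 (cap) — 25 left.
SKU-109: +25 to 25 (cap) — 0 left.
Total = 11×25 + 21×20 + 20×75 + 23×65 + 22×50 + 12×85 = 5810.

5810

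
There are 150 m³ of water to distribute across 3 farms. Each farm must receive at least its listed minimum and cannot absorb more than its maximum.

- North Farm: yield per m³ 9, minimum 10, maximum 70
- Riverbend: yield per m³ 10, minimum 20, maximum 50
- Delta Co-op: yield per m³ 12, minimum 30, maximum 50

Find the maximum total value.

Meeting every minimum uses 10+20+30 = 60 m³, leaving 90.
Order the farms by yield per m³: Delta Co-op 12 > Riverbend 10 > North Farm 9.
Delta Co-op takes 20 more to reach its cap of 50 — 70 left.
Give Riverbend 30 more to hit its cap of 50 — 40 left.
Only 40 left; North Farm takes them to reach 50.
Total = 9×50 + 10×50 + 12×50 = 1550.

1550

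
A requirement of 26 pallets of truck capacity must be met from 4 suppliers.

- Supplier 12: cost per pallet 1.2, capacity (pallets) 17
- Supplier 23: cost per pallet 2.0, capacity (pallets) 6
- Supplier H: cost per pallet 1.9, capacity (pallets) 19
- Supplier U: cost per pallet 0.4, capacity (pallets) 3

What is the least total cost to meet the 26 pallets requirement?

Fill from the cheapest supplier first.
Take 3 from Supplier U at 0.4 ; need 23 more.
Take 17 from Supplier 12 at 1.2 ; need 6 more.
Take 6 from Supplier H at 1.9 to finish.
Supplier 23: unused.
Cost = 3×0.4 + 17×1.2 + 6×1.9 = 33.

33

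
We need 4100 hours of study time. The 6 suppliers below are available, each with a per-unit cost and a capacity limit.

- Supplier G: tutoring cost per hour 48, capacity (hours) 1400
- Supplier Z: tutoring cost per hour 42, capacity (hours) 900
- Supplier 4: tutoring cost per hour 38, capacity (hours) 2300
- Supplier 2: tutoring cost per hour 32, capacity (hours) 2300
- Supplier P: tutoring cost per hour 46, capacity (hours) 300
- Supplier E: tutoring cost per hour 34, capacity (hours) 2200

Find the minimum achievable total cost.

134800

Fill from the cheapest supplier first.
Supplier 2 (32): use full 2300 — 1800 hours to go.
Supplier E (34): take the remaining 1800 — done.
Supplier 4, Supplier Z, Supplier P, Supplier G: unused.
Cost = 2300×32 + 1800×34 = 134800.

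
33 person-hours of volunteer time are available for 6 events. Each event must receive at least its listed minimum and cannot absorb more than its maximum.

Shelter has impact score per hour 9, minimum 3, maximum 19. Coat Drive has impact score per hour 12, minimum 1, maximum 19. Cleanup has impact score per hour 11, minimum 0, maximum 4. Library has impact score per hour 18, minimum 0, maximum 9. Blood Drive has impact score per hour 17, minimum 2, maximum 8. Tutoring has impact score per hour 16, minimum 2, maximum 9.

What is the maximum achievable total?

Meeting every minimum uses 3+1+0+0+2+2 = 8 person-hours, leaving 25.
Order the events by impact score per hour: Library 18 > Blood Drive 17 > Tutoring 16 > Coat Drive 12 > Cleanup 11 > Shelter 9.
Give Library 9 more to hit its cap of 9 → 16 left.
Give Blood Drive 6 more to hit its cap of 8 → 10 left.
Tutoring: +7 to 9 (cap) → 3 left.
Coat Drive: +3 (room for 18) → 4. Pool exhausted.
Total = 9×3 + 12×4 + 18×9 + 17×8 + 16×9 = 517.

517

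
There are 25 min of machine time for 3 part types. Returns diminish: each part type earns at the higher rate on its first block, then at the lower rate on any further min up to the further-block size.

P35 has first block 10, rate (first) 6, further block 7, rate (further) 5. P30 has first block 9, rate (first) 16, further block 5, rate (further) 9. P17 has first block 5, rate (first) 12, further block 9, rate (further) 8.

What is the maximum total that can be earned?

Treat each block as its own option and order by rate: P30/tier1 16 > P17/tier1 12 > P30/tier2 9 > P17/tier2 8 > P35/tier1 6 > P35/tier2 5.
P30/tier1 (16): +9 → 16 left.
P17 tier1 at 12: fill all 5 → 11 left.
P30/tier2 (9): +5 → 6 left.
P17 tier2 at 8: only 6 left, fill 6.
Total = 16×9 + 12×5 + 9×5 + 8×6 = 297.

297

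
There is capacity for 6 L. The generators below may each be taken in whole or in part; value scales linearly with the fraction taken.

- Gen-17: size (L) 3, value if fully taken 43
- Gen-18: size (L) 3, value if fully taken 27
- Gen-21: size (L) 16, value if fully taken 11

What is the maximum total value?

70

Best value per unit of size first: Gen-17 43/3≈14.3, Gen-18 27/3≈9, Gen-21 11/16≈0.688.
Gen-17: take in full, 3 L for value 43 → 3 left.
All 3 L of Gen-18 fit (value 27) → 0 remain.
Total value = 70.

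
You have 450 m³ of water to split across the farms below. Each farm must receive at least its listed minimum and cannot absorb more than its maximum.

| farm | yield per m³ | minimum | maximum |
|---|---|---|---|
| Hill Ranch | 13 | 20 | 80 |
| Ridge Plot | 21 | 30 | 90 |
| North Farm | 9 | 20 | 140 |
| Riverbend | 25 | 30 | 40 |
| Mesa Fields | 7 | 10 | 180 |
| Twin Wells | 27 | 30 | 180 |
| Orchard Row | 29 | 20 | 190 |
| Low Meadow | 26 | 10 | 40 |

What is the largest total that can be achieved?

Meeting every minimum uses 20+30+20+30+10+30+20+10 = 170 m³, leaving 280.
Order the farms by yield per m³: Orchard Row 29 > Twin Wells 27 > Low Meadow 26 > Riverbend 25 > Ridge Plot 21 > Hill Ranch 13 > North Farm 9 > Mesa Fields 7.
Orchard Row: +170 to 190 (cap) → 110 left.
Only 110 left; Twin Wells takes them to reach 140.
Total = 13×20 + 21×30 + 9×20 + 25×30 + 7×10 + 27×140 + 29×190 + 26×10 = 11440.

11440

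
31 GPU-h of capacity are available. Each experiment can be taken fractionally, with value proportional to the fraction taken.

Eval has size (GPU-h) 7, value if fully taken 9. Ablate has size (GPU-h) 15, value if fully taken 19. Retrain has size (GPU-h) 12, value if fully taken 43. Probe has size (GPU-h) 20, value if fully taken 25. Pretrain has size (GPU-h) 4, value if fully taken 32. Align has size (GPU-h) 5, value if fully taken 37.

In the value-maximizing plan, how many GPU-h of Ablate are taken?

Rank by value-to-size ratio: Pretrain 32/4≈8, Align 37/5≈7.4, Retrain 43/12≈3.58, Eval 9/7≈1.29, Ablate 19/15≈1.27, Probe 25/20≈1.25.
Pretrain: take in full, 4 GPU-h for value 32 ; 27 left.
Align: take in full, 5 GPU-h for value 37 ; 22 left.
All 12 GPU-h of Retrain fit (value 43) ; 10 remain.
Eval: take in full, 7 GPU-h for value 9 ; 3 left.
Fill the last 3 GPU-h with part of Ablate: 3/15 of it earns 3.8.

3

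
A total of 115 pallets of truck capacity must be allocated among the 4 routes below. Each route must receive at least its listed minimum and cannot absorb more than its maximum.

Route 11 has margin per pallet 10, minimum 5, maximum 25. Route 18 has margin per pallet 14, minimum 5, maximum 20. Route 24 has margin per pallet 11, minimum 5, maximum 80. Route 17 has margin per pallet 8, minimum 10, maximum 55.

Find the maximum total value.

Meeting every minimum uses 5+5+5+10 = 25 pallets, leaving 90.
Rank by margin per pallet: Route 18 14 > Route 24 11 > Route 11 10 > Route 17 8.
Give Route 18 15 more to hit its cap of 20 — 75 left.
Route 24 takes 75 more to reach its cap of 80 — 0 left.
Total = 10×5 + 14×20 + 11×80 + 8×10 = 1290.

1290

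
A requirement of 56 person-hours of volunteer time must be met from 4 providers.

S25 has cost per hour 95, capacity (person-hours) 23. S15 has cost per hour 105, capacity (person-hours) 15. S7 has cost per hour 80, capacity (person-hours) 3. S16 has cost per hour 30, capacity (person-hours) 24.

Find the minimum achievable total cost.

3775

Cheapest first:
Take 24 from S16 at 30 — need 32 more.
Take 3 from S7 at 80 — need 29 more.
S25 at 95: take all 23 person-hours — 6 still needed.
S15 (105): take the remaining 6 — done.
Cost = 24×30 + 3×80 + 23×95 + 6×105 = 3775.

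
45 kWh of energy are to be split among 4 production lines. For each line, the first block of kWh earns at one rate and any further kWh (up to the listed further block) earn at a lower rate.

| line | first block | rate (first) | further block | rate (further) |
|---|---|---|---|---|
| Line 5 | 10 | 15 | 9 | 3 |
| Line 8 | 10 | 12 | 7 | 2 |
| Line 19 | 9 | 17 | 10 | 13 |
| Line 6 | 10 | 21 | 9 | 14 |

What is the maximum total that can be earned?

730

Rank every tier by rate: Line 6/tier1 21 > Line 19/tier1 17 > Line 5/tier1 15 > Line 6/tier2 14 > Line 19/tier2 13 > Line 8/tier1 12 > Line 5/tier2 3 > Line 8/tier2 2.
Line 6 tier1 at 21: fill all 10 ; 35 left.
Fill Line 19 tier1 block (9 at 17) ; 26 left.
Fill Line 5 tier1 block (10 at 15) ; 16 left.
Fill Line 6 tier2 block (9 at 14) ; 7 left.
7 remain; put them into Line 19 tier2 at 13.
Total = 21×10 + 17×9 + 15×10 + 14×9 + 13×7 = 730.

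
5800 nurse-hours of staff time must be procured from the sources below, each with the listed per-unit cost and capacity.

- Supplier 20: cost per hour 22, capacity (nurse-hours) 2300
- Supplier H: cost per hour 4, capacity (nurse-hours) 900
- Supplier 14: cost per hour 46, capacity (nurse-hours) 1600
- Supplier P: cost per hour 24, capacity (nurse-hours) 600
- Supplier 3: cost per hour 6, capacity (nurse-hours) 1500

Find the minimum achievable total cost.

Cheapest first:
Supplier H (4): use full 900 → 4900 nurse-hours to go.
Take 1500 from Supplier 3 at 6 → need 3400 more.
Supplier 20 at 22: take all 2300 nurse-hours → 1100 still needed.
Supplier P (24): use full 600 → 500 nurse-hours to go.
Supplier 14 at 46: take 500 of its 1600 → requirement met.
Cost = 900×4 + 1500×6 + 2300×22 + 600×24 + 500×46 = 100600.

100600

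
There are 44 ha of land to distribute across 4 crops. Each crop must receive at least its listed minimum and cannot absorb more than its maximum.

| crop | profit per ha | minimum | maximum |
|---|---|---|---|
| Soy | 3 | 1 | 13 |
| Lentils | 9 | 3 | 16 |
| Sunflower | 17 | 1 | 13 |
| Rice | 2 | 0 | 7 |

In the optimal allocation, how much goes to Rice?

Meeting every minimum uses 1+3+1+0 = 5 ha, leaving 39.
Highest profit per ha first: Sunflower 17 > Lentils 9 > Soy 3 > Rice 2.
Sunflower: +12 to 13 (cap) → 27 left.
Lentils takes 13 more to reach its cap of 16 → 14 left.
Soy: +12 to 13 (cap) → 2 left.
Rice has room for 7 more but only 2 remain, so it gets 2.

2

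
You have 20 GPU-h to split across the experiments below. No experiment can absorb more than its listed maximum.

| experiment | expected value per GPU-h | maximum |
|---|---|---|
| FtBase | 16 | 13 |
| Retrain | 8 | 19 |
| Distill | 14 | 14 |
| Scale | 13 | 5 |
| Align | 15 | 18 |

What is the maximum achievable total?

Highest expected value per GPU-h first: FtBase 16 > Align 15 > Distill 14 > Scale 13 > Retrain 8.
FtBase: +13 to 13 (cap) — 7 left.
Only 7 left; Align takes them to reach 7.
Total = 16×13 + 15×7 = 313.

313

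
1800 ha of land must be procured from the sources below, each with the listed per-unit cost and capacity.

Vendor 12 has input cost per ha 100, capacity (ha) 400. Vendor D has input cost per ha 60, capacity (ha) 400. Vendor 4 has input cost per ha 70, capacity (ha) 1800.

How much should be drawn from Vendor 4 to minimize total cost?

Cheapest first:
Vendor D at 60: take all 400 ha ; 1400 still needed.
Vendor 4 at 70: take 1400 of its 1800 ; requirement met.
Vendor 12: unused.

1400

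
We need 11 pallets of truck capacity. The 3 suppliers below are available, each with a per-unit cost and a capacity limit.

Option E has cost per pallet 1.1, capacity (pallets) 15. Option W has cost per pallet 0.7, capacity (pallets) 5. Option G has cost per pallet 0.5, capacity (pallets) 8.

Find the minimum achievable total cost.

Use suppliers in increasing cost order.
Option G (0.5): use full 8 → 3 pallets to go.
Take 3 from Option W at 0.7 to finish.
Option E: unused.
Cost = 8×0.5 + 3×0.7 = 6.1.

6.1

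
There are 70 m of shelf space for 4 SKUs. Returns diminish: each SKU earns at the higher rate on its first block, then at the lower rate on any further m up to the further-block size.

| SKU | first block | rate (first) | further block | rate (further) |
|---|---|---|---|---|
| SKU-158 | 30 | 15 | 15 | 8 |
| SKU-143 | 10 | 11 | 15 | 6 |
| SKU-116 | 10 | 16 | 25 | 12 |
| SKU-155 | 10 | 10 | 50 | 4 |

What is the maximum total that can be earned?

965

Rank every tier by rate: SKU-116/T1 16 > SKU-158/T1 15 > SKU-116/T2 12 > SKU-143/T1 11 > SKU-155/T1 10 > SKU-158/T2 8 > SKU-143/T2 6 > SKU-155/T2 4.
SKU-116 T1 at 16: fill all 10 → 60 left.
Fill SKU-158 T1 block (30 at 15) → 30 left.
SKU-116 T2 at 12: fill all 25 → 5 left.
SKU-143/T1: +5 of 10 at 11; pool empty.
Total = 16×10 + 15×30 + 12×25 + 11×5 = 965.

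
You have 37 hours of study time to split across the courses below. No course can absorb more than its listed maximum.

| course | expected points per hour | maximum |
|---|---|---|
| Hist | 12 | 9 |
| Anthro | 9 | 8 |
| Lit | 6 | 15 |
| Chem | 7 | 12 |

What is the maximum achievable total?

Rank by expected points per hour: Hist 12 > Anthro 9 > Chem 7 > Lit 6.
Hist takes 9 to reach its cap of 9 — 28 left.
Anthro takes 8 to reach its cap of 8 — 20 left.
Chem takes 12 to reach its cap of 12 — 8 left.
Lit: +8 (room for 15) → 8. Pool exhausted.
Total = 12×9 + 9×8 + 6×8 + 7×12 = 312.

312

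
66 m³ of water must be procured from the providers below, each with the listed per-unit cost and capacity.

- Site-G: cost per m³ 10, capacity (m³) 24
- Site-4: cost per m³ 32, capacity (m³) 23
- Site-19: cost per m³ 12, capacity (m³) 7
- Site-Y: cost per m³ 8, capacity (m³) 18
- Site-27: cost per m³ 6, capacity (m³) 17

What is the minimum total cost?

Use providers in increasing cost order.
Site-27 at 6: take all 17 m³ ; 49 still needed.
Site-Y at 8: take all 18 m³ ; 31 still needed.
Site-G (10): use full 24 ; 7 m³ to go.
Site-19 (12): use full 7 ; 0 m³ to go.
Site-4: unused.
Cost = 17×6 + 18×8 + 24×10 + 7×12 = 570.

570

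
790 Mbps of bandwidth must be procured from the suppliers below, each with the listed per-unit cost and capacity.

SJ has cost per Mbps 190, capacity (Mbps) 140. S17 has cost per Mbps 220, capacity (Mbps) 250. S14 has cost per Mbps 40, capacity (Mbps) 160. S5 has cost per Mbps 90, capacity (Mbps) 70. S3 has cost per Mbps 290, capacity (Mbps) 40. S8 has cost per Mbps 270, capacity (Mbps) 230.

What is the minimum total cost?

Fill from the cheapest supplier first.
S14 at 40: take all 160 Mbps → 630 still needed.
S5 at 90: take all 70 Mbps → 560 still needed.
Take 140 from SJ at 190 → need 420 more.
S17 at 220: take all 250 Mbps → 170 still needed.
S8 at 270: take 170 of its 230 → requirement met.
S3: unused.
Cost = 160×40 + 70×90 + 140×190 + 250×220 + 170×270 = 140200.

140200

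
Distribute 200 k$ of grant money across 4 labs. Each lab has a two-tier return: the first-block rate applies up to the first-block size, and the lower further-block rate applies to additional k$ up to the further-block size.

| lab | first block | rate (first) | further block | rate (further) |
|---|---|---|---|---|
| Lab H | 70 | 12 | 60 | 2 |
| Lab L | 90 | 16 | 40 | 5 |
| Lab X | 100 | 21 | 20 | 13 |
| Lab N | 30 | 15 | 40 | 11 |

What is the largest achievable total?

3690

Treat each block as its own option and order by rate: Lab X/first 21 > Lab L/first 16 > Lab N/first 15 > Lab X/second 13 > Lab H/first 12 > Lab N/second 11 > Lab L/second 5 > Lab H/second 2.
Fill Lab X first block (100 at 21) ; 100 left.
Lab L first at 16: fill all 90 ; 10 left.
10 remain; put them into Lab N first at 15.
Total = 21×100 + 16×90 + 15×10 = 3690.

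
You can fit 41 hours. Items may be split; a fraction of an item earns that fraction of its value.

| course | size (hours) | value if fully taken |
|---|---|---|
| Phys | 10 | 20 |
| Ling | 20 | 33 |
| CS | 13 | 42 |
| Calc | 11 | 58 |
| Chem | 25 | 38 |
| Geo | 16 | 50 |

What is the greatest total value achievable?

Best value per unit of size first: Calc 58/11≈5.27, CS 42/13≈3.23, Geo 50/16≈3.12, Phys 20/10≈2, Ling 33/20≈1.65, Chem 38/25≈1.52.
Take all of Calc (11 hours, value 58) ; 30 hours left.
Take all of CS (13 hours, value 42) ; 17 hours left.
All 16 hours of Geo fit (value 50) ; 1 remain.
Only 1 hours remain; take 1/10 of Phys for value 20×1/10 = 2.
Total value = 152.

152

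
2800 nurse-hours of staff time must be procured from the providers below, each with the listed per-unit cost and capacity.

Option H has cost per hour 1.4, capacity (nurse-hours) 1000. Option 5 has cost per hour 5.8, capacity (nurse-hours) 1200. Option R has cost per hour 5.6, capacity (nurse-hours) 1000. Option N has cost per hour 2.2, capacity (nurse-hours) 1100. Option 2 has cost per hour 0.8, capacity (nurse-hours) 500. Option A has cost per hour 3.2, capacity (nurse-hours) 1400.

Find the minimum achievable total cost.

Fill from the cheapest provider first.
Take 500 from Option 2 at 0.8 → need 2300 more.
Option H at 1.4: take all 1000 nurse-hours → 1300 still needed.
Option N at 2.2: take all 1100 nurse-hours → 200 still needed.
Take 200 from Option A at 3.2 to finish.
Option R, Option 5: unused.
Cost = 500×0.8 + 1000×1.4 + 1100×2.2 + 200×3.2 = 4860.

4860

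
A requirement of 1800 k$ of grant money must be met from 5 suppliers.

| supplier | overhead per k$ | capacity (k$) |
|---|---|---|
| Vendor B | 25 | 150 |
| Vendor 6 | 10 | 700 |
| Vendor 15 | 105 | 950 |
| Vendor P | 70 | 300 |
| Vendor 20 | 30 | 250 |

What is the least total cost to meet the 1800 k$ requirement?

81250

Cheapest first:
Vendor 6 at 10: take all 700 k$ — 1100 still needed.
Take 150 from Vendor B at 25 — need 950 more.
Take 250 from Vendor 20 at 30 — need 700 more.
Vendor P (70): use full 300 — 400 k$ to go.
Vendor 15 at 105: take 400 of its 950 — requirement met.
Cost = 700×10 + 150×25 + 250×30 + 300×70 + 400×105 = 81250.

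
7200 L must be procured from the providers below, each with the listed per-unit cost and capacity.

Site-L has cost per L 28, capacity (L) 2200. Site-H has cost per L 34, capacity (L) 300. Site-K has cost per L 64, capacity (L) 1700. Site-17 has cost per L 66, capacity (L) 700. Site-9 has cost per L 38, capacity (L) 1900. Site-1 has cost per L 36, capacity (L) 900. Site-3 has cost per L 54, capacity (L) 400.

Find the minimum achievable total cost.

Use providers in increasing cost order.
Take 2200 from Site-L at 28 — need 5000 more.
Site-H (34): use full 300 — 4700 L to go.
Take 900 from Site-1 at 36 — need 3800 more.
Site-9 at 38: take all 1900 L — 1900 still needed.
Site-3 at 54: take all 400 L — 1500 still needed.
Site-K at 64: take 1500 of its 1700 — requirement met.
Site-17: unused.
Cost = 2200×28 + 300×34 + 900×36 + 1900×38 + 400×54 + 1500×64 = 294000.

294000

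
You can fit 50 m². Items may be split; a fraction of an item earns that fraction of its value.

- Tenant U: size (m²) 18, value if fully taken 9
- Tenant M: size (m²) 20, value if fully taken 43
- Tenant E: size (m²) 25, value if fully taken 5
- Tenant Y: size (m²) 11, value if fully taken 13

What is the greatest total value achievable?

65.2

Best value per unit of size first: Tenant M 43/20≈2.15, Tenant Y 13/11≈1.18, Tenant U 9/18≈0.5, Tenant E 5/25≈0.2.
Take all of Tenant M (20 m², value 43) ; 30 m² left.
Tenant Y: take in full, 11 m² for value 13 ; 19 left.
All 18 m² of Tenant U fit (value 9) ; 1 remain.
Fill the last 1 m² with part of Tenant E: 1/25 of it earns 0.2.
Total value = 65.2.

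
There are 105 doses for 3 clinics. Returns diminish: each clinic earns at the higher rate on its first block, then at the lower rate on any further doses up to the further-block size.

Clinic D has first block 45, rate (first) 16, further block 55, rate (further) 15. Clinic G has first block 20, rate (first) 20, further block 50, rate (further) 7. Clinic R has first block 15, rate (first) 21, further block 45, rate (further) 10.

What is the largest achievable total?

Treat each block as its own option and order by rate: Clinic R/tier1 21 > Clinic G/tier1 20 > Clinic D/tier1 16 > Clinic D/tier2 15 > Clinic R/tier2 10 > Clinic G/tier2 7.
Fill Clinic R tier1 block (15 at 21) → 90 left.
Fill Clinic G tier1 block (20 at 20) → 70 left.
Clinic D tier1 at 16: fill all 45 → 25 left.
Clinic D/tier2: +25 of 55 at 15; pool empty.
Total = 21×15 + 20×20 + 16×45 + 15×25 = 1810.

1810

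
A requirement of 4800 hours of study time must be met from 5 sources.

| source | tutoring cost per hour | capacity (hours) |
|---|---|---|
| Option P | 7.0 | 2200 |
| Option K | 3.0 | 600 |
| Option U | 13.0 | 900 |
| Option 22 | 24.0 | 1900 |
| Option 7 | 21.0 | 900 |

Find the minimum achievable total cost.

52600

Use sources in increasing cost order.
Option K at 3.0: take all 600 hours → 4200 still needed.
Option P at 7.0: take all 2200 hours → 2000 still needed.
Option U (13.0): use full 900 → 1100 hours to go.
Take 900 from Option 7 at 21.0 → need 200 more.
Option 22 (24.0): take the remaining 200 → done.
Cost = 600×3.0 + 2200×7.0 + 900×13.0 + 900×21.0 + 200×24.0 = 52600.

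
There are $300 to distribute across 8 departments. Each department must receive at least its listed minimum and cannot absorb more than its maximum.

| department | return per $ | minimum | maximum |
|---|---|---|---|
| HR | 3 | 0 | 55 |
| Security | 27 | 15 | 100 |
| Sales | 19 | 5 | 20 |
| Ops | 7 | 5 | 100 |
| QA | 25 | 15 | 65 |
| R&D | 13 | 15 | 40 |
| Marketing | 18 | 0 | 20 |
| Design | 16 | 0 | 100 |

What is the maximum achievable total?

6495

Meeting every minimum uses 0+15+5+5+15+15+0+0 = 55 $, leaving 245.
Highest return per $ first: Security 27 > QA 25 > Sales 19 > Marketing 18 > Design 16 > R&D 13 > Ops 7 > HR 3.
Security: +85 to 100 (cap) ; 160 left.
QA: +50 to 65 (cap) ; 110 left.
Sales takes 15 more to reach its cap of 20 ; 95 left.
Marketing: +20 to 20 (cap) ; 75 left.
Design: +75 (room for 100) → 75. Pool exhausted.
Total = 27×100 + 19×20 + 7×5 + 25×65 + 13×15 + 18×20 + 16×75 = 6495.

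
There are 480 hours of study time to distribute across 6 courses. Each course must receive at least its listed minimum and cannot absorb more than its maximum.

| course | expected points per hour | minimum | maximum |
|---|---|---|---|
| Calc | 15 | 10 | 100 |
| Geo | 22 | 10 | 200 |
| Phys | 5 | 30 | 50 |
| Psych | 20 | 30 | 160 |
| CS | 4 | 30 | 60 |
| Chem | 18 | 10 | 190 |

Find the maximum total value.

Meeting every minimum uses 10+10+30+30+30+10 = 120 hours, leaving 360.
Order the courses by expected points per hour: Geo 22 > Psych 20 > Chem 18 > Calc 15 > Phys 5 > CS 4.
Geo takes 190 more to reach its cap of 200 → 170 left.
Psych: +130 to 160 (cap) → 40 left.
Chem has room for 180 more but only 40 remain, so it gets 50.
Total = 15×10 + 22×200 + 5×30 + 20×160 + 4×30 + 18×50 = 8920.

8920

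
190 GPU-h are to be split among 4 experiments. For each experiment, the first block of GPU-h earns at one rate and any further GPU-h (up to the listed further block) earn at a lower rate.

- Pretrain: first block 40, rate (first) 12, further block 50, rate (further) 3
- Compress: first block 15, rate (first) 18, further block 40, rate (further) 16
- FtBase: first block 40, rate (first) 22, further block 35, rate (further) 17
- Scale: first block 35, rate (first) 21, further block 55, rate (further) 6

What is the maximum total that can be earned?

Rank every tier by rate: FtBase/first 22 > Scale/first 21 > Compress/first 18 > FtBase/second 17 > Compress/second 16 > Pretrain/first 12 > Scale/second 6 > Pretrain/second 3.
FtBase/first (22): +40 → 150 left.
Scale first at 21: fill all 35 → 115 left.
Compress first at 18: fill all 15 → 100 left.
Fill FtBase second block (35 at 17) → 65 left.
Compress second at 16: fill all 40 → 25 left.
Pretrain/first: +25 of 40 at 12; pool empty.
Total = 22×40 + 21×35 + 18×15 + 17×35 + 16×40 + 12×25 = 3420.

3420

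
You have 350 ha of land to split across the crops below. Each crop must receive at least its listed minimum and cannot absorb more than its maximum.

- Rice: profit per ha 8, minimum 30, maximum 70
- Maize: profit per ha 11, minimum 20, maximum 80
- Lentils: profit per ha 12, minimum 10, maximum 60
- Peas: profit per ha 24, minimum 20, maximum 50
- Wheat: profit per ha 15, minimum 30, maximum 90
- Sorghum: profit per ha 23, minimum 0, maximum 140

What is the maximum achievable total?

6470

Meeting every minimum uses 30+20+10+20+30+0 = 110 ha, leaving 240.
Order the crops by profit per ha: Peas 24 > Sorghum 23 > Wheat 15 > Lentils 12 > Maize 11 > Rice 8.
Peas: +30 to 50 (cap) — 210 left.
Sorghum: +140 to 140 (cap) — 70 left.
Wheat takes 60 more to reach its cap of 90 — 10 left.
Lentils: +10 (room for 50) → 20. Pool exhausted.
Total = 8×30 + 11×20 + 12×20 + 24×50 + 15×90 + 23×140 = 6470.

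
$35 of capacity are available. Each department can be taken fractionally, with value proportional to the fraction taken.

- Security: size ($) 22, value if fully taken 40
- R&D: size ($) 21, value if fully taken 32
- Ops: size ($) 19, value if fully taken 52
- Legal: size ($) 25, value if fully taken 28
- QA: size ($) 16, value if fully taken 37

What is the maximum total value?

Rank by value-to-size ratio: Ops 52/19≈2.74, QA 37/16≈2.31, Security 40/22≈1.82, R&D 32/21≈1.52, Legal 28/25≈1.12.
Ops: take in full, 19 $ for value 52 — 16 left.
All 16 $ of QA fit (value 37) — 0 remain.
Total value = 89.

89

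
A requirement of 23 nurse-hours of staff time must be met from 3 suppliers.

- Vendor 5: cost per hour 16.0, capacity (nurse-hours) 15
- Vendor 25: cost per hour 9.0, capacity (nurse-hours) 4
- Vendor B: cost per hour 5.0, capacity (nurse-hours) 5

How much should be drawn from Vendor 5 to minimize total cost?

14

Cheapest first:
Vendor B at 5.0: take all 5 nurse-hours — 18 still needed.
Vendor 25 (9.0): use full 4 — 14 nurse-hours to go.
Vendor 5 (16.0): take the remaining 14 — done.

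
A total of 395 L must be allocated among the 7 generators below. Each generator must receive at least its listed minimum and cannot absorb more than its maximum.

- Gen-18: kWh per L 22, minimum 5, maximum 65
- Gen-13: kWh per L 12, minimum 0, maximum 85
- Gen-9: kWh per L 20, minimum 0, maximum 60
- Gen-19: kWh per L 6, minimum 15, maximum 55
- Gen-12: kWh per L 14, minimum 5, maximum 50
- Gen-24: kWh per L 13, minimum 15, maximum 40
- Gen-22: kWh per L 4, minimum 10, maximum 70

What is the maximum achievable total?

Meeting every minimum uses 5+0+0+15+5+15+10 = 50 L, leaving 345.
Order the generators by kWh per L: Gen-18 22 > Gen-9 20 > Gen-12 14 > Gen-24 13 > Gen-13 12 > Gen-19 6 > Gen-22 4.
Gen-18 takes 60 more to reach its cap of 65 → 285 left.
Gen-9 takes 60 more to reach its cap of 60 → 225 left.
Gen-12: +45 to 50 (cap) → 180 left.
Gen-24: +25 to 40 (cap) → 155 left.
Gen-13: +85 to 85 (cap) → 70 left.
Gen-19: +40 to 55 (cap) → 30 left.
Gen-22: +30 (room for 60) → 40. Pool exhausted.
Total = 22×65 + 12×85 + 20×60 + 6×55 + 14×50 + 13×40 + 4×40 = 5360.

5360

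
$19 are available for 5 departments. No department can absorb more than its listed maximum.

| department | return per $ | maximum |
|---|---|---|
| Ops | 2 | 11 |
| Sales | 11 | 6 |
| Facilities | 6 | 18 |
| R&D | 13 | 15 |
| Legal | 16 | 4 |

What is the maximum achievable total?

Order the departments by return per $: Legal 16 > R&D 13 > Sales 11 > Facilities 6 > Ops 2.
Legal: +4 to 4 (cap) ; 15 left.
R&D: +15 to 15 (cap) ; 0 left.
Total = 13×15 + 16×4 = 259.

259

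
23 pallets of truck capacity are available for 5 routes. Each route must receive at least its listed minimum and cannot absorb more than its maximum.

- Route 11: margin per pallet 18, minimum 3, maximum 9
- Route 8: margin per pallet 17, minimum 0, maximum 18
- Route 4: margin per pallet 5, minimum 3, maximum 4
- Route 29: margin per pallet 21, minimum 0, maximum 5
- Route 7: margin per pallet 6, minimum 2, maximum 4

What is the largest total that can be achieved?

Meeting every minimum uses 3+0+3+0+2 = 8 pallets, leaving 15.
Rank by margin per pallet: Route 29 21 > Route 11 18 > Route 8 17 > Route 7 6 > Route 4 5.
Route 29: +5 to 5 (cap) — 10 left.
Route 11: +6 to 9 (cap) — 4 left.
Route 8 has room for 18 more but only 4 remain, so it gets 4.
Total = 18×9 + 17×4 + 5×3 + 21×5 + 6×2 = 362.

362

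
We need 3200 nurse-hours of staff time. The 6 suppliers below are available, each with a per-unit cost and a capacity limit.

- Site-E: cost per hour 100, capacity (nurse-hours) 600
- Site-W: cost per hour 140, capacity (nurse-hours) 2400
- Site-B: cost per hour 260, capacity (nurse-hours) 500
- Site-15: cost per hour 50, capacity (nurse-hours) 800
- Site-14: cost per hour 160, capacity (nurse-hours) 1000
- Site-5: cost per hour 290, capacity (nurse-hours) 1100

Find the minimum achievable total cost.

Use suppliers in increasing cost order.
Site-15 (50): use full 800 → 2400 nurse-hours to go.
Take 600 from Site-E at 100 → need 1800 more.
Site-W (140): take the remaining 1800 → done.
Site-14, Site-B, Site-5: unused.
Cost = 800×50 + 600×100 + 1800×140 = 352000.

352000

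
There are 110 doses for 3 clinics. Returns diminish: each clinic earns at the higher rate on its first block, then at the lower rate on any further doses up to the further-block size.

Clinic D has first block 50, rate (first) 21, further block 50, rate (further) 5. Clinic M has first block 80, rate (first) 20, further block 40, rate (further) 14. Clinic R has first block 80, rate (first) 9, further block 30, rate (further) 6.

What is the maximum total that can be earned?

Treat each block as its own option and order by rate: Clinic D/first 21 > Clinic M/first 20 > Clinic M/second 14 > Clinic R/first 9 > Clinic R/second 6 > Clinic D/second 5.
Fill Clinic D first block (50 at 21) ; 60 left.
Clinic M/first: +60 of 80 at 20; pool empty.
Total = 21×50 + 20×60 = 2250.

2250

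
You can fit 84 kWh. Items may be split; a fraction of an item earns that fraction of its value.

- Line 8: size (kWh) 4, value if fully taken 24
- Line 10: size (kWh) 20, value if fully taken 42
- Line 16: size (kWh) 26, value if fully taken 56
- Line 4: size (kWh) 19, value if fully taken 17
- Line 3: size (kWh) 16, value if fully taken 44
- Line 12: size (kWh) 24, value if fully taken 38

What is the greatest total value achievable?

Sort by value density: Line 8 24/4≈6, Line 3 44/16≈2.75, Line 16 56/26≈2.15, Line 10 42/20≈2.1, Line 12 38/24≈1.58, Line 4 17/19≈0.895.
Take all of Line 8 (4 kWh, value 24) — 80 kWh left.
Line 3: take in full, 16 kWh for value 44 — 64 left.
All 26 kWh of Line 16 fit (value 56) — 38 remain.
All 20 kWh of Line 10 fit (value 42) — 18 remain.
Fill the last 18 kWh with part of Line 12: 18/24 of it earns 28.5.
Total value = 194.5.

194.5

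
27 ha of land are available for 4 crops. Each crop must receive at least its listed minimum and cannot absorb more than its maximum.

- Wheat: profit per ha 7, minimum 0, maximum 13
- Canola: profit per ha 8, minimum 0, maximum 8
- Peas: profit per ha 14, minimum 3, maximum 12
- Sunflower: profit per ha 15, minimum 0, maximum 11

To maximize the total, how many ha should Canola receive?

4

Meeting every minimum uses 0+0+3+0 = 3 ha, leaving 24.
Rank by profit per ha: Sunflower 15 > Peas 14 > Canola 8 > Wheat 7.
Sunflower takes 11 more to reach its cap of 11 — 13 left.
Give Peas 9 more to hit its cap of 12 — 4 left.
Canola has room for 8 more but only 4 remain, so it gets 4.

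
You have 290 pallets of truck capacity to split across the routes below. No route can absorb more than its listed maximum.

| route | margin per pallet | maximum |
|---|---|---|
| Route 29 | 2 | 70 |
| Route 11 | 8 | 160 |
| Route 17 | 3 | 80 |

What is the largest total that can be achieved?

Highest margin per pallet first: Route 11 8 > Route 17 3 > Route 29 2.
Route 11 takes 160 to reach its cap of 160 → 130 left.
Give Route 17 80 to hit its cap of 80 → 50 left.
Route 29 has room for 70 but only 50 remain, so it gets 50.
Total = 2×50 + 8×160 + 3×80 = 1620.

1620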